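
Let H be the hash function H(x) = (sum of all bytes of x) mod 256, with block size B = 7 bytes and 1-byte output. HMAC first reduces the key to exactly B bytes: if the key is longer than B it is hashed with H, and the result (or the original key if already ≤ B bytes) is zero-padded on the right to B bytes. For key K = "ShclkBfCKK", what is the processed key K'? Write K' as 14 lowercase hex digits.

|K| = 10 > B = 7, so first hash the key.
H(K): sum = 83+104+99+108+107+66+102+67+75+75 = 886; mod 256 = 118 → 76.
Zero-pad H(K) = 76 to 7 bytes: K' = 76 00 00 00 00 00 00.

76000000000000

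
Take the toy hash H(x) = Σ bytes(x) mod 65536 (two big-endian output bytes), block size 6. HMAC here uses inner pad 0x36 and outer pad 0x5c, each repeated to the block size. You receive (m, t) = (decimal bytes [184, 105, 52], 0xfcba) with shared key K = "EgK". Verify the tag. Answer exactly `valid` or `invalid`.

Key "EgK" = 45 67 4b is 3 bytes ≤ B = 6; zero-pad to 6 bytes: K' = 45 67 4b 00 00 00.
K' ⊕ ipad = 73 51 7d 36 36 36; K' ⊕ opad = 19 3b 17 5c 5c 5c.
Inner hash: sum = 115+81+125+54+54+54+184+105+52 = 824 → 03 38.
Outer hash (recomputed tag): sum = 25+59+23+92+92+92+3+56 = 442 → 01 ba.
Recomputed tag = 01ba; claimed = fcba → mismatch.

invalid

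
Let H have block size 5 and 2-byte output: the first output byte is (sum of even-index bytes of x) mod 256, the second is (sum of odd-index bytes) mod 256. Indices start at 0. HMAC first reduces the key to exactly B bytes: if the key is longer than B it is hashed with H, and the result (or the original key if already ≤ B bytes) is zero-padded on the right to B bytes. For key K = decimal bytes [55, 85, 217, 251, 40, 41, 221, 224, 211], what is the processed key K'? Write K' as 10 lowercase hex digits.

e859000000

|K| = 9 > B = 5, so first hash the key.
H(K): even-index sum = 744 mod 256 = 232; odd-index sum = 601 mod 256 = 89 → e8 59.
Zero-pad H(K) = e8 59 to 5 bytes: K' = e8 59 00 00 00.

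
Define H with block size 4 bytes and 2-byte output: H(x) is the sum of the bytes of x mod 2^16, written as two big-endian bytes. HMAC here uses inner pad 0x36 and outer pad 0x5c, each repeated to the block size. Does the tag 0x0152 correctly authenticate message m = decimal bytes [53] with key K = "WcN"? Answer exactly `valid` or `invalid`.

valid

Key "WcN" = 57 63 4e is 3 bytes ≤ B = 4; zero-pad to 4 bytes: K' = 57 63 4e 00.
K' ⊕ ipad = 61 55 78 36; K' ⊕ opad = 0b 3f 12 5c.
Inner hash: sum = 97+85+120+54+53 = 409 → 01 99.
Outer hash (recomputed tag): sum = 11+63+18+92+1+153 = 338 → 01 52.
Recomputed tag = 0152; claimed = 0152 → match.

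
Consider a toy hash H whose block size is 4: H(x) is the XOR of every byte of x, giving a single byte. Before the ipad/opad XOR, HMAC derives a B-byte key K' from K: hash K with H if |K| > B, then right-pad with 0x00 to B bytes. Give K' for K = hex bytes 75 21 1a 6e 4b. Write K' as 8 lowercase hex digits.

|K| = 5 > B = 4, so first hash the key.
H(K): XOR 75⊕21⊕1a⊕6e⊕4b = 6b.
Zero-pad H(K) = 6b to 4 bytes: K' = 6b 00 00 00.

6b000000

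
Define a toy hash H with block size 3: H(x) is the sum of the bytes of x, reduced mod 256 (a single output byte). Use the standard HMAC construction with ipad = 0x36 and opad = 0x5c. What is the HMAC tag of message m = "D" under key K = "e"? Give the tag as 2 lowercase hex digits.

Key "e" = 65 is 1 byte ≤ B = 3; zero-pad to 3 bytes: K' = 65 00 00.
K' ⊕ ipad = 53 36 36.  K' ⊕ opad = 39 5c 5c.
Inner input = (K'⊕ipad) ∥ m = 53 36 36 ∥ 44.
Inner hash: sum = 83+54+54+68 = 259; mod 256 = 3 → 03.
Outer input = (K'⊕opad) ∥ inner = 39 5c 5c ∥ 03.
Outer hash (tag): sum = 57+92+92+3 = 244 → f4.

f4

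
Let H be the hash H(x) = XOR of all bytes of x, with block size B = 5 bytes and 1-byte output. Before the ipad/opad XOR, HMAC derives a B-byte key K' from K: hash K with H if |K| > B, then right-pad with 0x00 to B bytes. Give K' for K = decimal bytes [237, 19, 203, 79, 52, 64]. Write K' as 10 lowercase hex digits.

0e00000000

|K| = 6 > B = 5, so first hash the key.
H(K): XOR ed⊕13⊕cb⊕4f⊕34⊕40 = 0e.
Zero-pad H(K) = 0e to 5 bytes: K' = 0e 00 00 00 00.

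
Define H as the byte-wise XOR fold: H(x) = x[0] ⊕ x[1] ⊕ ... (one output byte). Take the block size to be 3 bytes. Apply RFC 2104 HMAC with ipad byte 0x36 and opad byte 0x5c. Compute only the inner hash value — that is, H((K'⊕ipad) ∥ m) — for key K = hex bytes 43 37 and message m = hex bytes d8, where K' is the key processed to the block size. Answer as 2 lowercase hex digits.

9a

Key hex bytes 43 37 is 2 bytes ≤ B = 3; zero-pad to 3 bytes: K' = 43 37 00.
K' ⊕ ipad = 75 01 36.
Inner input = 75 01 36 ∥ d8.
Inner hash: XOR 75⊕01⊕36⊕d8 = 9a.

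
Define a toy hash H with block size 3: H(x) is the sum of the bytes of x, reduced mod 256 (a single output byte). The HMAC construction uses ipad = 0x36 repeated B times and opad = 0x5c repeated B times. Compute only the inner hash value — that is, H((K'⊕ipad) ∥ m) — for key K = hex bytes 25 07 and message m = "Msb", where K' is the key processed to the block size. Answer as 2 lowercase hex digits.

Key hex bytes 25 07 is 2 bytes ≤ B = 3; zero-pad to 3 bytes: K' = 25 07 00.
K' ⊕ ipad = 13 31 36.
Inner input = 13 31 36 ∥ 4d 73 62.
Inner hash: sum = 19+49+54+77+115+98 = 412; mod 256 = 156 → 9c.

9c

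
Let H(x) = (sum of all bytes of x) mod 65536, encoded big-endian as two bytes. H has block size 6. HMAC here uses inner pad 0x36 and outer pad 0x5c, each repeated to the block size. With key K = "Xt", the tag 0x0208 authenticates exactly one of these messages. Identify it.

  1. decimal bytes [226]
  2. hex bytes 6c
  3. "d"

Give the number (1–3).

1

Key "Xt" = 58 74 is 2 bytes ≤ B = 6; zero-pad to 6 bytes: K' = 58 74 00 00 00 00.
K' ⊕ ipad = 6e 42 36 36 36 36; K' ⊕ opad = 04 28 5c 5c 5c 5c.
m1: inner = H(6e 42 36 36 36 36 e2) = 02 6a; tag = H(04 28 5c 5c 5c 5c 02 6a) = 0208 ← matches
m2: inner = H(6e 42 36 36 36 36 6c) = 01 f4; tag = H(04 28 5c 5c 5c 5c 01 f4) = 0291
m3: inner = H(6e 42 36 36 36 36 64) = 01 ec; tag = H(04 28 5c 5c 5c 5c 01 ec) = 0289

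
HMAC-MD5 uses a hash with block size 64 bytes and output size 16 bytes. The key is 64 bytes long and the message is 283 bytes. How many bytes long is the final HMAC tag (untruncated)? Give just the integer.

16

The tag is one MD5 digest: 16 bytes.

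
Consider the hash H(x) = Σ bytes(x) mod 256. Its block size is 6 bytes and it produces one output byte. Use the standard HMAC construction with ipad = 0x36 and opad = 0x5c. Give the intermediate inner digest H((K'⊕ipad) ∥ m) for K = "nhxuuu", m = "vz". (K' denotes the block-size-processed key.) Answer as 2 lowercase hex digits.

bd

Key "nhxuuu" = 6e 68 78 75 75 75 is exactly B = 6 bytes: K' = 6e 68 78 75 75 75.
K' ⊕ ipad = 58 5e 4e 43 43 43.
Inner input = 58 5e 4e 43 43 43 ∥ 76 7a.
Inner hash: sum = 88+94+78+67+67+67+118+122 = 701; mod 256 = 189 → bd.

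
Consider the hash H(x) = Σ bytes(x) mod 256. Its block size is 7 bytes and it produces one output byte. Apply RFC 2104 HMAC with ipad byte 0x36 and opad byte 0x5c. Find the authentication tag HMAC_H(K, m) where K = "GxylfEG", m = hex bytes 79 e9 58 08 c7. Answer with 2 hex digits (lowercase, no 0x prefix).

Key "GxylfEG" = 47 78 79 6c 66 45 47 is exactly B = 7 bytes: K' = 47 78 79 6c 66 45 47.
K' ⊕ ipad = 71 4e 4f 5a 50 73 71.  K' ⊕ opad = 1b 24 25 30 3a 19 1b.
Inner input = (K'⊕ipad) ∥ m = 71 4e 4f 5a 50 73 71 ∥ 79 e9 58 08 c7.
Inner hash: sum = 113+78+79+90+80+115+113+121+233+88+8+199 = 1317; mod 256 = 37 → 25.
Outer input = (K'⊕opad) ∥ inner = 1b 24 25 30 3a 19 1b ∥ 25.
Outer hash (tag): sum = 27+36+37+48+58+25+27+37 = 295; mod 256 = 39 → 27.

27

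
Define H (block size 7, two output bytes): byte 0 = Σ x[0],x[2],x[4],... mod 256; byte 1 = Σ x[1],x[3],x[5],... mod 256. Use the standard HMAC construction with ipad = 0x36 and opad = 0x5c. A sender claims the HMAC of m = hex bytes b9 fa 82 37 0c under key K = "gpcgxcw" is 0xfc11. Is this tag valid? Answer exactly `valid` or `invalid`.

invalid

Key "gpcgxcw" = 67 70 63 67 78 63 77 is exactly B = 7 bytes: K' = 67 70 63 67 78 63 77.
K' ⊕ ipad = 51 46 55 51 4e 55 41; K' ⊕ opad = 3b 2c 3f 3b 24 3f 2b.
Inner hash: even-index sum = 614 mod 256 = 102; odd-index sum = 563 mod 256 = 51 → 66 33.
Outer hash (recomputed tag): even-index sum = 252 mod 256 = 252; odd-index sum = 268 mod 256 = 12 → fc 0c.
Recomputed tag = fc0c; claimed = fc11 → mismatch.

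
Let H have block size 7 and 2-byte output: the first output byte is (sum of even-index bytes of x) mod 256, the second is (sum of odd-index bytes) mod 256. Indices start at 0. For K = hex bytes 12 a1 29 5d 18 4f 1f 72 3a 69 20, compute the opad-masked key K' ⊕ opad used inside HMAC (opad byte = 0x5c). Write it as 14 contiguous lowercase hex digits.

90745c5c5c5c5c

Key hex bytes 12 a1 29 5d 18 4f 1f 72 3a 69 20 is 11 bytes > B = 7, so hash it first: H(key) = cc 28, then zero-pad to 7 bytes: K' = cc 28 00 00 00 00 00.
XOR each byte with 0x5c: cc⊕5c=90, 28⊕5c=74, 00⊕5c=5c, 00⊕5c=5c, 00⊕5c=5c, 00⊕5c=5c, 00⊕5c=5c.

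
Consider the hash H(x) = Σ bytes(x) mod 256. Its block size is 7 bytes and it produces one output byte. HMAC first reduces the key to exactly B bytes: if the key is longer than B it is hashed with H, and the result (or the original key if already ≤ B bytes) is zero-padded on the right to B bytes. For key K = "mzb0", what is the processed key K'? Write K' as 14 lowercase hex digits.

6d7a6230000000

Key "mzb0" = 6d 7a 62 30 is 4 bytes ≤ B = 7; zero-pad to 7 bytes: K' = 6d 7a 62 30 00 00 00.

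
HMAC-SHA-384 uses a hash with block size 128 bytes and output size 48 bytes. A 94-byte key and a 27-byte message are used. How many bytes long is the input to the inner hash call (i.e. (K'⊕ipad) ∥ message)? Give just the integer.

155

Key is 94 ≤ 128 bytes, zero-padded: |K'| = 128.
Inner input = (K'⊕ipad) ∥ m → 128 + 27 = 155 bytes.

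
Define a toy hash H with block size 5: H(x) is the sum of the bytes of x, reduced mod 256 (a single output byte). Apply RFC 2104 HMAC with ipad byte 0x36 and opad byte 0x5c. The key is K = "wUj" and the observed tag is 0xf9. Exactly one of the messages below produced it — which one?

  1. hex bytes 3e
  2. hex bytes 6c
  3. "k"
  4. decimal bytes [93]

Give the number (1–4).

3

Key "wUj" = 77 55 6a is 3 bytes ≤ B = 5; zero-pad to 5 bytes: K' = 77 55 6a 00 00.
K' ⊕ ipad = 41 63 5c 36 36; K' ⊕ opad = 2b 09 36 5c 5c.
m1: inner = H(41 63 5c 36 36 3e) = aa; tag = H(2b 09 36 5c 5c aa) = cc
m2: inner = H(41 63 5c 36 36 6c) = d8; tag = H(2b 09 36 5c 5c d8) = fa
m3: inner = H(41 63 5c 36 36 6b) = d7; tag = H(2b 09 36 5c 5c d7) = f9 ← matches
m4: inner = H(41 63 5c 36 36 5d) = c9; tag = H(2b 09 36 5c 5c c9) = eb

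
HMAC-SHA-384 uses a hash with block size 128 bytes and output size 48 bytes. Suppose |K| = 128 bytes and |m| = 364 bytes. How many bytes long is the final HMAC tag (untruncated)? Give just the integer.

The tag is one SHA-384 digest: 48 bytes.

48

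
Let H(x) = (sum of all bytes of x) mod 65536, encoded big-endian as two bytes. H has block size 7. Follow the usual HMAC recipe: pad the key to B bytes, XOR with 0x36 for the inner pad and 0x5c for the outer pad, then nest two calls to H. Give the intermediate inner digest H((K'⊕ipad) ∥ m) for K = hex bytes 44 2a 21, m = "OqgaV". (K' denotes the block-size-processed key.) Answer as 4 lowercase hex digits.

035b

Key hex bytes 44 2a 21 is 3 bytes ≤ B = 7; zero-pad to 7 bytes: K' = 44 2a 21 00 00 00 00.
K' ⊕ ipad = 72 1c 17 36 36 36 36.
Inner input = 72 1c 17 36 36 36 36 ∥ 4f 71 67 61 56.
Inner hash: sum = 114+28+23+54+54+54+54+79+113+103+97+86 = 859 → 03 5b.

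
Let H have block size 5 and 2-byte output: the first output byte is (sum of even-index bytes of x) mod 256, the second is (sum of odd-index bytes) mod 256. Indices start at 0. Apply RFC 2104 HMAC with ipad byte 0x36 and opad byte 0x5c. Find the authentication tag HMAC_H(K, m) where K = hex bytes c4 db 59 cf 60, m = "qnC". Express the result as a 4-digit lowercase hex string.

Key hex bytes c4 db 59 cf 60 is exactly B = 5 bytes: K' = c4 db 59 cf 60.
K' ⊕ ipad = f2 ed 6f f9 56.  K' ⊕ opad = 98 87 05 93 3c.
Inner input = (K'⊕ipad) ∥ m = f2 ed 6f f9 56 ∥ 71 6e 43.
Inner hash: even-index sum = 549 mod 256 = 37; odd-index sum = 666 mod 256 = 154 → 25 9a.
Outer input = (K'⊕opad) ∥ inner = 98 87 05 93 3c ∥ 25 9a.
Outer hash (tag): even-index sum = 371 mod 256 = 115; odd-index sum = 319 mod 256 = 63 → 73 3f.

733f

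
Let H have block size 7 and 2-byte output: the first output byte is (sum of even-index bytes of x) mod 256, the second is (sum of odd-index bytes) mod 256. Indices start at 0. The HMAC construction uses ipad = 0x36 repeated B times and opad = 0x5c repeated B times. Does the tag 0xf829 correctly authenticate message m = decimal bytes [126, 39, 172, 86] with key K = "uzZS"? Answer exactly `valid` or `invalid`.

Key "uzZS" = 75 7a 5a 53 is 4 bytes ≤ B = 7; zero-pad to 7 bytes: K' = 75 7a 5a 53 00 00 00.
K' ⊕ ipad = 43 4c 6c 65 36 36 36; K' ⊕ opad = 29 26 06 0f 5c 5c 5c.
Inner hash: even-index sum = 408 mod 256 = 152; odd-index sum = 529 mod 256 = 17 → 98 11.
Outer hash (recomputed tag): even-index sum = 248 mod 256 = 248; odd-index sum = 297 mod 256 = 41 → f8 29.
Recomputed tag = f829; claimed = f829 → match.

valid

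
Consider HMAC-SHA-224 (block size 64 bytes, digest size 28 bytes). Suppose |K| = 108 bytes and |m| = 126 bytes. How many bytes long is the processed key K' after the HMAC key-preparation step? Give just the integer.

64

Key is 108 > 64 bytes, so it is hashed to 28 bytes then zero-padded to 64: |K'| = 64.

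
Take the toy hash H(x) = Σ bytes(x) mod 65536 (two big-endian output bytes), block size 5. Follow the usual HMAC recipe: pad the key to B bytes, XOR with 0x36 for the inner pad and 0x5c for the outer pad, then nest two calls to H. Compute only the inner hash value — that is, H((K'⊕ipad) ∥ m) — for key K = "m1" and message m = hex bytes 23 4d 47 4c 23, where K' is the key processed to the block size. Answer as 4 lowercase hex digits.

022a

Key "m1" = 6d 31 is 2 bytes ≤ B = 5; zero-pad to 5 bytes: K' = 6d 31 00 00 00.
K' ⊕ ipad = 5b 07 36 36 36.
Inner input = 5b 07 36 36 36 ∥ 23 4d 47 4c 23.
Inner hash: sum = 91+7+54+54+54+35+77+71+76+35 = 554 → 02 2a.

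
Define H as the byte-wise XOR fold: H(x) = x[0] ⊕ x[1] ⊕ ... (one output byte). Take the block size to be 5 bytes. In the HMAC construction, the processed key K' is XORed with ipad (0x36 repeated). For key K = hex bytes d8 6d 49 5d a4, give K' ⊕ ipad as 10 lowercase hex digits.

ee5b7f6b92

Key hex bytes d8 6d 49 5d a4 is exactly B = 5 bytes: K' = d8 6d 49 5d a4.
XOR each byte with 0x36: d8⊕36=ee, 6d⊕36=5b, 49⊕36=7f, 5d⊕36=6b, a4⊕36=92.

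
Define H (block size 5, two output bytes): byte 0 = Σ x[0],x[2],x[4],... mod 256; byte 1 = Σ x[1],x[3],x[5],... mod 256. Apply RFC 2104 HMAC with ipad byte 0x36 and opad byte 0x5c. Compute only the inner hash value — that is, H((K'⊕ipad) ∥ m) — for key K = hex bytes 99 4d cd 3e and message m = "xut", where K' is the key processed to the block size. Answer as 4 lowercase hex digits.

556f

Key hex bytes 99 4d cd 3e is 4 bytes ≤ B = 5; zero-pad to 5 bytes: K' = 99 4d cd 3e 00.
K' ⊕ ipad = af 7b fb 08 36.
Inner input = af 7b fb 08 36 ∥ 78 75 74.
Inner hash: even-index sum = 597 mod 256 = 85; odd-index sum = 367 mod 256 = 111 → 55 6f.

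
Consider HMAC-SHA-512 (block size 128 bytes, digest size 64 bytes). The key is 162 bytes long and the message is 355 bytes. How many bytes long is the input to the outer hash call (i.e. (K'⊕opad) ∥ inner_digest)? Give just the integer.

Key is 162 > 128 bytes, so it is hashed to 64 bytes then zero-padded to 128: |K'| = 128.
Outer input = (K'⊕opad) ∥ H(inner) → 128 + 64 = 192 bytes.

192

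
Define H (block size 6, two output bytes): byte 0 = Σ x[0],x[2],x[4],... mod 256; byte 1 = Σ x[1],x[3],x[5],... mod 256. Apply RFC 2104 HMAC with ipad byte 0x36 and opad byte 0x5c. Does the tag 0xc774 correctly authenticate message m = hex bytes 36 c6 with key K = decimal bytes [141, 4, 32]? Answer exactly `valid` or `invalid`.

Key decimal bytes [141, 4, 32] = 8d 04 20 is 3 bytes ≤ B = 6; zero-pad to 6 bytes: K' = 8d 04 20 00 00 00.
K' ⊕ ipad = bb 32 16 36 36 36; K' ⊕ opad = d1 58 7c 5c 5c 5c.
Inner hash: even-index sum = 317 mod 256 = 61; odd-index sum = 356 mod 256 = 100 → 3d 64.
Outer hash (recomputed tag): even-index sum = 486 mod 256 = 230; odd-index sum = 372 mod 256 = 116 → e6 74.
Recomputed tag = e674; claimed = c774 → mismatch.

invalid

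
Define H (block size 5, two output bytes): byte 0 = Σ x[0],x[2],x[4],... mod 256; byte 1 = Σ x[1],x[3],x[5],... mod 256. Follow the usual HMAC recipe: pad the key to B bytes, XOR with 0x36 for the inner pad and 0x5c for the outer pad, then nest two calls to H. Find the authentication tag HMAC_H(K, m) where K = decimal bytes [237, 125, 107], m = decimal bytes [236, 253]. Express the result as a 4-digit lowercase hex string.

Key decimal bytes [237, 125, 107] = ed 7d 6b is 3 bytes ≤ B = 5; zero-pad to 5 bytes: K' = ed 7d 6b 00 00.
K' ⊕ ipad = db 4b 5d 36 36.  K' ⊕ opad = b1 21 37 5c 5c.
Inner input = (K'⊕ipad) ∥ m = db 4b 5d 36 36 ∥ ec fd.
Inner hash: even-index sum = 619 mod 256 = 107; odd-index sum = 365 mod 256 = 109 → 6b 6d.
Outer input = (K'⊕opad) ∥ inner = b1 21 37 5c 5c ∥ 6b 6d.
Outer hash (tag): even-index sum = 433 mod 256 = 177; odd-index sum = 232 mod 256 = 232 → b1 e8.

b1e8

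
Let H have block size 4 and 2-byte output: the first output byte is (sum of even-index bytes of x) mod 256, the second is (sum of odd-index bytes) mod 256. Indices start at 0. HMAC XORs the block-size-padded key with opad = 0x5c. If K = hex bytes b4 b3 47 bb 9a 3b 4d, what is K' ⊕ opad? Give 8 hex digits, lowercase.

bef55c5c

Key hex bytes b4 b3 47 bb 9a 3b 4d is 7 bytes > B = 4, so hash it first: H(key) = e2 a9, then zero-pad to 4 bytes: K' = e2 a9 00 00.
XOR each byte with 0x5c: e2⊕5c=be, a9⊕5c=f5, 00⊕5c=5c, 00⊕5c=5c.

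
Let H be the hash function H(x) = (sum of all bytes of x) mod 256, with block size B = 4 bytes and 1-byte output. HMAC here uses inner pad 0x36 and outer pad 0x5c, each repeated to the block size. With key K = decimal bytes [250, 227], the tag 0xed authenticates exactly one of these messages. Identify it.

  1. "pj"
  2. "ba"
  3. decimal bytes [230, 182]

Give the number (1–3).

2

Key decimal bytes [250, 227] = fa e3 is 2 bytes ≤ B = 4; zero-pad to 4 bytes: K' = fa e3 00 00.
K' ⊕ ipad = cc d5 36 36; K' ⊕ opad = a6 bf 5c 5c.
m1: inner = H(cc d5 36 36 70 6a) = e7; tag = H(a6 bf 5c 5c e7) = 04
m2: inner = H(cc d5 36 36 62 61) = d0; tag = H(a6 bf 5c 5c d0) = ed ← matches
m3: inner = H(cc d5 36 36 e6 b6) = a9; tag = H(a6 bf 5c 5c a9) = c6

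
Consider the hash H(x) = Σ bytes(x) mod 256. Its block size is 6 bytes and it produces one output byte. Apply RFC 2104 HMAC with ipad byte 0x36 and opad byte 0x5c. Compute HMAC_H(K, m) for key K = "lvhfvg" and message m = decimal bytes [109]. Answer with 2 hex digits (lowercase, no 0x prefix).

Key "lvhfvg" = 6c 76 68 66 76 67 is exactly B = 6 bytes: K' = 6c 76 68 66 76 67.
K' ⊕ ipad = 5a 40 5e 50 40 51.  K' ⊕ opad = 30 2a 34 3a 2a 3b.
Inner input = (K'⊕ipad) ∥ m = 5a 40 5e 50 40 51 ∥ 6d.
Inner hash: sum = 90+64+94+80+64+81+109 = 582; mod 256 = 70 → 46.
Outer input = (K'⊕opad) ∥ inner = 30 2a 34 3a 2a 3b ∥ 46.
Outer hash (tag): sum = 48+42+52+58+42+59+70 = 371; mod 256 = 115 → 73.

73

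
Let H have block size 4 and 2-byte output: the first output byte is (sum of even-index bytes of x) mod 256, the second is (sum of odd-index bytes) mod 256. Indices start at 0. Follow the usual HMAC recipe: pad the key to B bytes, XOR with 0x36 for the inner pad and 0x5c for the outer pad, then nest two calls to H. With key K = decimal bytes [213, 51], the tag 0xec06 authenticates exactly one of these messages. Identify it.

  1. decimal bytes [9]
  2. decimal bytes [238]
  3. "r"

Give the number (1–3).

Key decimal bytes [213, 51] = d5 33 is 2 bytes ≤ B = 4; zero-pad to 4 bytes: K' = d5 33 00 00.
K' ⊕ ipad = e3 05 36 36; K' ⊕ opad = 89 6f 5c 5c.
m1: inner = H(e3 05 36 36 09) = 22 3b; tag = H(89 6f 5c 5c 22 3b) = 0706
m2: inner = H(e3 05 36 36 ee) = 07 3b; tag = H(89 6f 5c 5c 07 3b) = ec06 ← matches
m3: inner = H(e3 05 36 36 72) = 8b 3b; tag = H(89 6f 5c 5c 8b 3b) = 7006

2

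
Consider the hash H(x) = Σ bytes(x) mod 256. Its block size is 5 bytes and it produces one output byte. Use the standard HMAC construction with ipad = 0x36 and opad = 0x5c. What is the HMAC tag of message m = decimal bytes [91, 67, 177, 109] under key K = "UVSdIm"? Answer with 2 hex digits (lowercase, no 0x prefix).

Key "UVSdIm" = 55 56 53 64 49 6d is 6 bytes > B = 5, so hash it first: H(key) = 18, then zero-pad to 5 bytes: K' = 18 00 00 00 00.
K' ⊕ ipad = 2e 36 36 36 36.  K' ⊕ opad = 44 5c 5c 5c 5c.
Inner input = (K'⊕ipad) ∥ m = 2e 36 36 36 36 ∥ 5b 43 b1 6d.
Inner hash: sum = 46+54+54+54+54+91+67+177+109 = 706; mod 256 = 194 → c2.
Outer input = (K'⊕opad) ∥ inner = 44 5c 5c 5c 5c ∥ c2.
Outer hash (tag): sum = 68+92+92+92+92+194 = 630; mod 256 = 118 → 76.

76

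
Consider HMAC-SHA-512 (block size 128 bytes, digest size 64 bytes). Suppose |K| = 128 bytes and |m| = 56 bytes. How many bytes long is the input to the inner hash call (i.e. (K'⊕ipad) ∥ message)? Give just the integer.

184

Key is 128 ≤ 128 bytes, zero-padded: |K'| = 128.
Inner input = (K'⊕ipad) ∥ m → 128 + 56 = 184 bytes.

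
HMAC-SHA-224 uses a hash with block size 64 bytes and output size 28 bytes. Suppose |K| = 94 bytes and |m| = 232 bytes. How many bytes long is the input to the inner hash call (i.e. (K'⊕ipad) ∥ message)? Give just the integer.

Key is 94 > 64 bytes, so it is hashed to 28 bytes then zero-padded to 64: |K'| = 64.
Inner input = (K'⊕ipad) ∥ m → 64 + 232 = 296 bytes.

296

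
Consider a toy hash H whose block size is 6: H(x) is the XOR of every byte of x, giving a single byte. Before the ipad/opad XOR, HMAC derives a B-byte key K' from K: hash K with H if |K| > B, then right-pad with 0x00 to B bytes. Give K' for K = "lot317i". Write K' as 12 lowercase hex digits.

|K| = 7 > B = 6, so first hash the key.
H(K): XOR 6c⊕6f⊕74⊕33⊕31⊕37⊕69 = 2b.
Zero-pad H(K) = 2b to 6 bytes: K' = 2b 00 00 00 00 00.

2b0000000000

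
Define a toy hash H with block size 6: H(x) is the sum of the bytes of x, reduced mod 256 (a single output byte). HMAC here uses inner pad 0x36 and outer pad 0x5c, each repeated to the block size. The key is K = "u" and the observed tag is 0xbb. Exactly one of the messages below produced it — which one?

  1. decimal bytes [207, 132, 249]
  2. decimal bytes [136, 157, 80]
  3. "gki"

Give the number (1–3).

Key "u" = 75 is 1 byte ≤ B = 6; zero-pad to 6 bytes: K' = 75 00 00 00 00 00.
K' ⊕ ipad = 43 36 36 36 36 36; K' ⊕ opad = 29 5c 5c 5c 5c 5c.
m1: inner = H(43 36 36 36 36 36 cf 84 f9) = 9d; tag = H(29 5c 5c 5c 5c 5c 9d) = 92
m2: inner = H(43 36 36 36 36 36 88 9d 50) = c6; tag = H(29 5c 5c 5c 5c 5c c6) = bb ← matches
m3: inner = H(43 36 36 36 36 36 67 6b 69) = 8c; tag = H(29 5c 5c 5c 5c 5c 8c) = 81

2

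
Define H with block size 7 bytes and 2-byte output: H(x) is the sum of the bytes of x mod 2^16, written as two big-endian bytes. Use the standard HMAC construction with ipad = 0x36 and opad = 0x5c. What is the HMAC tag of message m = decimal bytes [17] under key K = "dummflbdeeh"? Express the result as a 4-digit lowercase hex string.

02e2

Key "dummflbdeeh" = 64 75 6d 6d 66 6c 62 64 65 65 68 is 11 bytes > B = 7, so hash it first: H(key) = 04 7d, then zero-pad to 7 bytes: K' = 04 7d 00 00 00 00 00.
K' ⊕ ipad = 32 4b 36 36 36 36 36.  K' ⊕ opad = 58 21 5c 5c 5c 5c 5c.
Inner input = (K'⊕ipad) ∥ m = 32 4b 36 36 36 36 36 ∥ 11.
Inner hash: sum = 50+75+54+54+54+54+54+17 = 412 → 01 9c.
Outer input = (K'⊕opad) ∥ inner = 58 21 5c 5c 5c 5c 5c ∥ 01 9c.
Outer hash (tag): sum = 88+33+92+92+92+92+92+1+156 = 738 → 02 e2.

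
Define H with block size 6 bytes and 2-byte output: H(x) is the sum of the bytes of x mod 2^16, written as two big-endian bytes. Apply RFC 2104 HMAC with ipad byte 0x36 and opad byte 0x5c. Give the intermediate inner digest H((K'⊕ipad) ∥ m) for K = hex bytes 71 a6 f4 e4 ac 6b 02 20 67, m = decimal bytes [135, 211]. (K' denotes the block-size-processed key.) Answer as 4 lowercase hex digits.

031d

Key hex bytes 71 a6 f4 e4 ac 6b 02 20 67 is 9 bytes > B = 6, so hash it first: H(key) = 04 8f, then zero-pad to 6 bytes: K' = 04 8f 00 00 00 00.
K' ⊕ ipad = 32 b9 36 36 36 36.
Inner input = 32 b9 36 36 36 36 ∥ 87 d3.
Inner hash: sum = 50+185+54+54+54+54+135+211 = 797 → 03 1d.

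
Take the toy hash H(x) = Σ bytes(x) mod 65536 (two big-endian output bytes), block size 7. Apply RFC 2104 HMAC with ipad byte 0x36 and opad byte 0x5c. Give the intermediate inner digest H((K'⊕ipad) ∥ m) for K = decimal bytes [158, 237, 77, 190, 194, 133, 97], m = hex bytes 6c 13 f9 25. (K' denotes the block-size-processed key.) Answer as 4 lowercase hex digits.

Key decimal bytes [158, 237, 77, 190, 194, 133, 97] = 9e ed 4d be c2 85 61 is exactly B = 7 bytes: K' = 9e ed 4d be c2 85 61.
K' ⊕ ipad = a8 db 7b 88 f4 b3 57.
Inner input = a8 db 7b 88 f4 b3 57 ∥ 6c 13 f9 25.
Inner hash: sum = 168+219+123+136+244+179+87+108+19+249+37 = 1569 → 06 21.

0621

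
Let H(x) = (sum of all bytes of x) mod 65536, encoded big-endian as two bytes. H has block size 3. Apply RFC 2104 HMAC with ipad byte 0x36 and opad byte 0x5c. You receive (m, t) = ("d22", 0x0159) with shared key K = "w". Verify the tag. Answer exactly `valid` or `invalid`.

valid

Key "w" = 77 is 1 byte ≤ B = 3; zero-pad to 3 bytes: K' = 77 00 00.
K' ⊕ ipad = 41 36 36; K' ⊕ opad = 2b 5c 5c.
Inner hash: sum = 65+54+54+100+50+50 = 373 → 01 75.
Outer hash (recomputed tag): sum = 43+92+92+1+117 = 345 → 01 59.
Recomputed tag = 0159; claimed = 0159 → match.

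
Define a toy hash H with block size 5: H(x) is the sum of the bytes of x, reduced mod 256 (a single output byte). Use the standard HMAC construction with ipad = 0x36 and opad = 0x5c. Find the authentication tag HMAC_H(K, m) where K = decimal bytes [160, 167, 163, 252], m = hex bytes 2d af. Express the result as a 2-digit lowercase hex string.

8a

Key decimal bytes [160, 167, 163, 252] = a0 a7 a3 fc is 4 bytes ≤ B = 5; zero-pad to 5 bytes: K' = a0 a7 a3 fc 00.
K' ⊕ ipad = 96 91 95 ca 36.  K' ⊕ opad = fc fb ff a0 5c.
Inner input = (K'⊕ipad) ∥ m = 96 91 95 ca 36 ∥ 2d af.
Inner hash: sum = 150+145+149+202+54+45+175 = 920; mod 256 = 152 → 98.
Outer input = (K'⊕opad) ∥ inner = fc fb ff a0 5c ∥ 98.
Outer hash (tag): sum = 252+251+255+160+92+152 = 1162; mod 256 = 138 → 8a.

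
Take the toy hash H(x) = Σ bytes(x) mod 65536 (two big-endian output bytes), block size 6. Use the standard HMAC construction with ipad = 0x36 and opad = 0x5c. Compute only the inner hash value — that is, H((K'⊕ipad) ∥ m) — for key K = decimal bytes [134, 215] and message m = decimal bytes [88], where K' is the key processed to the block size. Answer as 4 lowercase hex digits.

02c1

Key decimal bytes [134, 215] = 86 d7 is 2 bytes ≤ B = 6; zero-pad to 6 bytes: K' = 86 d7 00 00 00 00.
K' ⊕ ipad = b0 e1 36 36 36 36.
Inner input = b0 e1 36 36 36 36 ∥ 58.
Inner hash: sum = 176+225+54+54+54+54+88 = 705 → 02 c1.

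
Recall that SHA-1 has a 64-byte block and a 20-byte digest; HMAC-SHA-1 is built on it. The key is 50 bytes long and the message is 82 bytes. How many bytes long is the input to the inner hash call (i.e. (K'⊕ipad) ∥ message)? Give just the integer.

146

Key is 50 ≤ 64 bytes, zero-padded: |K'| = 64.
Inner input = (K'⊕ipad) ∥ m → 64 + 82 = 146 bytes.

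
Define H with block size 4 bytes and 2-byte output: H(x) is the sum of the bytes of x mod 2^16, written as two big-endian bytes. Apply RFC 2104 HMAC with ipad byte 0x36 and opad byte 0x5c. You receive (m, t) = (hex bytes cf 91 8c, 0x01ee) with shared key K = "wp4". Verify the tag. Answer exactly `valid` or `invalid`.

Key "wp4" = 77 70 34 is 3 bytes ≤ B = 4; zero-pad to 4 bytes: K' = 77 70 34 00.
K' ⊕ ipad = 41 46 02 36; K' ⊕ opad = 2b 2c 68 5c.
Inner hash: sum = 65+70+2+54+207+145+140 = 683 → 02 ab.
Outer hash (recomputed tag): sum = 43+44+104+92+2+171 = 456 → 01 c8.
Recomputed tag = 01c8; claimed = 01ee → mismatch.

invalid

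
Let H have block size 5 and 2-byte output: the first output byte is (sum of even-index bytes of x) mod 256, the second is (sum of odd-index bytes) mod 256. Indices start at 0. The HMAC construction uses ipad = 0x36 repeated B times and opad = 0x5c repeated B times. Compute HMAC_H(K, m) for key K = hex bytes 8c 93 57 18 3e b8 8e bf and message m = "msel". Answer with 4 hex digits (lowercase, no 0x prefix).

c7be

Key hex bytes 8c 93 57 18 3e b8 8e bf is 8 bytes > B = 5, so hash it first: H(key) = af 22, then zero-pad to 5 bytes: K' = af 22 00 00 00.
K' ⊕ ipad = 99 14 36 36 36.  K' ⊕ opad = f3 7e 5c 5c 5c.
Inner input = (K'⊕ipad) ∥ m = 99 14 36 36 36 ∥ 6d 73 65 6c.
Inner hash: even-index sum = 484 mod 256 = 228; odd-index sum = 284 mod 256 = 28 → e4 1c.
Outer input = (K'⊕opad) ∥ inner = f3 7e 5c 5c 5c ∥ e4 1c.
Outer hash (tag): even-index sum = 455 mod 256 = 199; odd-index sum = 446 mod 256 = 190 → c7 be.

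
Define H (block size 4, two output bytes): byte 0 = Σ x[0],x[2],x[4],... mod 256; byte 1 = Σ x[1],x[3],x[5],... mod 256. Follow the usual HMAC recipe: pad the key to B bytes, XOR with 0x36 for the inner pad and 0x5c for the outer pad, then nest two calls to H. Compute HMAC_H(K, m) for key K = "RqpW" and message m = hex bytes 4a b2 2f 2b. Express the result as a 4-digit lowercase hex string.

Key "RqpW" = 52 71 70 57 is exactly B = 4 bytes: K' = 52 71 70 57.
K' ⊕ ipad = 64 47 46 61.  K' ⊕ opad = 0e 2d 2c 0b.
Inner input = (K'⊕ipad) ∥ m = 64 47 46 61 ∥ 4a b2 2f 2b.
Inner hash: even-index sum = 291 mod 256 = 35; odd-index sum = 389 mod 256 = 133 → 23 85.
Outer input = (K'⊕opad) ∥ inner = 0e 2d 2c 0b ∥ 23 85.
Outer hash (tag): even-index sum = 93 mod 256 = 93; odd-index sum = 189 mod 256 = 189 → 5d bd.

5dbd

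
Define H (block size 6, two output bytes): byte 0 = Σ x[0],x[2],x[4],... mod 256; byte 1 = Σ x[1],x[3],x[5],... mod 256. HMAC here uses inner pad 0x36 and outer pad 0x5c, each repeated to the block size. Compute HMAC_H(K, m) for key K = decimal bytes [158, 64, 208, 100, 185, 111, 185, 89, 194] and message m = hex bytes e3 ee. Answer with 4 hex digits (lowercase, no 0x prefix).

Key decimal bytes [158, 64, 208, 100, 185, 111, 185, 89, 194] = 9e 40 d0 64 b9 6f b9 59 c2 is 9 bytes > B = 6, so hash it first: H(key) = a2 6c, then zero-pad to 6 bytes: K' = a2 6c 00 00 00 00.
K' ⊕ ipad = 94 5a 36 36 36 36.  K' ⊕ opad = fe 30 5c 5c 5c 5c.
Inner input = (K'⊕ipad) ∥ m = 94 5a 36 36 36 36 ∥ e3 ee.
Inner hash: even-index sum = 483 mod 256 = 227; odd-index sum = 436 mod 256 = 180 → e3 b4.
Outer input = (K'⊕opad) ∥ inner = fe 30 5c 5c 5c 5c ∥ e3 b4.
Outer hash (tag): even-index sum = 665 mod 256 = 153; odd-index sum = 412 mod 256 = 156 → 99 9c.

999c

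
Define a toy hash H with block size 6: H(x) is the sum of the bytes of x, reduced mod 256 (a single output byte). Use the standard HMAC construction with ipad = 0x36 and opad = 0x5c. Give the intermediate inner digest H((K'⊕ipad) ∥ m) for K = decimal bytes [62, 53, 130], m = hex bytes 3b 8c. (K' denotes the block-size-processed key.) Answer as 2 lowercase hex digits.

Key decimal bytes [62, 53, 130] = 3e 35 82 is 3 bytes ≤ B = 6; zero-pad to 6 bytes: K' = 3e 35 82 00 00 00.
K' ⊕ ipad = 08 03 b4 36 36 36.
Inner input = 08 03 b4 36 36 36 ∥ 3b 8c.
Inner hash: sum = 8+3+180+54+54+54+59+140 = 552; mod 256 = 40 → 28.

28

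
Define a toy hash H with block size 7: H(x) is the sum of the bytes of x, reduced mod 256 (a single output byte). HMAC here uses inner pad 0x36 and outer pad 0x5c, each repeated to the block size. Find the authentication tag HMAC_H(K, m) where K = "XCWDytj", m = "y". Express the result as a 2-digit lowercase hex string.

e5

Key "XCWDytj" = 58 43 57 44 79 74 6a is exactly B = 7 bytes: K' = 58 43 57 44 79 74 6a.
K' ⊕ ipad = 6e 75 61 72 4f 42 5c.  K' ⊕ opad = 04 1f 0b 18 25 28 36.
Inner input = (K'⊕ipad) ∥ m = 6e 75 61 72 4f 42 5c ∥ 79.
Inner hash: sum = 110+117+97+114+79+66+92+121 = 796; mod 256 = 28 → 1c.
Outer input = (K'⊕opad) ∥ inner = 04 1f 0b 18 25 28 36 ∥ 1c.
Outer hash (tag): sum = 4+31+11+24+37+40+54+28 = 229 → e5.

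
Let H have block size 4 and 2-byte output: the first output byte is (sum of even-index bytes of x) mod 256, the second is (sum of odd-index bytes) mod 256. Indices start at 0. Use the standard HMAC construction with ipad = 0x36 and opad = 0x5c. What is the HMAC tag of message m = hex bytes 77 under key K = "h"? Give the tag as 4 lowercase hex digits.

9b24

Key "h" = 68 is 1 byte ≤ B = 4; zero-pad to 4 bytes: K' = 68 00 00 00.
K' ⊕ ipad = 5e 36 36 36.  K' ⊕ opad = 34 5c 5c 5c.
Inner input = (K'⊕ipad) ∥ m = 5e 36 36 36 ∥ 77.
Inner hash: even-index sum = 267 mod 256 = 11; odd-index sum = 108 mod 256 = 108 → 0b 6c.
Outer input = (K'⊕opad) ∥ inner = 34 5c 5c 5c ∥ 0b 6c.
Outer hash (tag): even-index sum = 155 mod 256 = 155; odd-index sum = 292 mod 256 = 36 → 9b 24.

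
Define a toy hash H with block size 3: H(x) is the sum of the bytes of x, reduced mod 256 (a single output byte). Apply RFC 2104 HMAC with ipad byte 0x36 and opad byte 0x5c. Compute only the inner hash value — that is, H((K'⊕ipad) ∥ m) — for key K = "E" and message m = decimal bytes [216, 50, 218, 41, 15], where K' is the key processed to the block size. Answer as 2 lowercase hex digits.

fb

Key "E" = 45 is 1 byte ≤ B = 3; zero-pad to 3 bytes: K' = 45 00 00.
K' ⊕ ipad = 73 36 36.
Inner input = 73 36 36 ∥ d8 32 da 29 0f.
Inner hash: sum = 115+54+54+216+50+218+41+15 = 763; mod 256 = 251 → fb.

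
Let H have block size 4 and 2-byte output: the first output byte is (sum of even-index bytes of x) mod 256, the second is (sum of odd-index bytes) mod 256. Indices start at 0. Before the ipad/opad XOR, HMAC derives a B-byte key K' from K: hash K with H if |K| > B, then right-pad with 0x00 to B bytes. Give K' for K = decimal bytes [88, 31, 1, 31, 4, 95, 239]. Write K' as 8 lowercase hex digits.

4c9d0000

|K| = 7 > B = 4, so first hash the key.
H(K): even-index sum = 332 mod 256 = 76; odd-index sum = 157 mod 256 = 157 → 4c 9d.
Zero-pad H(K) = 4c 9d to 4 bytes: K' = 4c 9d 00 00.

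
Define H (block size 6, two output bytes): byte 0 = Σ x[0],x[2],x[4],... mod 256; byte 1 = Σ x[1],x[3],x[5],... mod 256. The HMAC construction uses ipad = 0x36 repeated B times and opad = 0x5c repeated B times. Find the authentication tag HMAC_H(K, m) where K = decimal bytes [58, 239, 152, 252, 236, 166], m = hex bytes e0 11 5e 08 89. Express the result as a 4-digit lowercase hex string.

3599

Key decimal bytes [58, 239, 152, 252, 236, 166] = 3a ef 98 fc ec a6 is exactly B = 6 bytes: K' = 3a ef 98 fc ec a6.
K' ⊕ ipad = 0c d9 ae ca da 90.  K' ⊕ opad = 66 b3 c4 a0 b0 fa.
Inner input = (K'⊕ipad) ∥ m = 0c d9 ae ca da 90 ∥ e0 11 5e 08 89.
Inner hash: even-index sum = 859 mod 256 = 91; odd-index sum = 588 mod 256 = 76 → 5b 4c.
Outer input = (K'⊕opad) ∥ inner = 66 b3 c4 a0 b0 fa ∥ 5b 4c.
Outer hash (tag): even-index sum = 565 mod 256 = 53; odd-index sum = 665 mod 256 = 153 → 35 99.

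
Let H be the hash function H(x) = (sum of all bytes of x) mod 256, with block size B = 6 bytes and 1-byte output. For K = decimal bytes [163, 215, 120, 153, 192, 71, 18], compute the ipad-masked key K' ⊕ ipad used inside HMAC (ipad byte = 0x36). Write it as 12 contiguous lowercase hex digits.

Key decimal bytes [163, 215, 120, 153, 192, 71, 18] = a3 d7 78 99 c0 47 12 is 7 bytes > B = 6, so hash it first: H(key) = a4, then zero-pad to 6 bytes: K' = a4 00 00 00 00 00.
XOR each byte with 0x36: a4⊕36=92, 00⊕36=36, 00⊕36=36, 00⊕36=36, 00⊕36=36, 00⊕36=36.

923636363636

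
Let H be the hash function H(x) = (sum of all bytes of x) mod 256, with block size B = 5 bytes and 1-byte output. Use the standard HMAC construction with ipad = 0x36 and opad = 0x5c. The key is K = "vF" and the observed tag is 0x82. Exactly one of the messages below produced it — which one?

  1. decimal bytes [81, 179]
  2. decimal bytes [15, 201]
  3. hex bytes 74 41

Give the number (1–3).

2

Key "vF" = 76 46 is 2 bytes ≤ B = 5; zero-pad to 5 bytes: K' = 76 46 00 00 00.
K' ⊕ ipad = 40 70 36 36 36; K' ⊕ opad = 2a 1a 5c 5c 5c.
m1: inner = H(40 70 36 36 36 51 b3) = 56; tag = H(2a 1a 5c 5c 5c 56) = ae
m2: inner = H(40 70 36 36 36 0f c9) = 2a; tag = H(2a 1a 5c 5c 5c 2a) = 82 ← matches
m3: inner = H(40 70 36 36 36 74 41) = 07; tag = H(2a 1a 5c 5c 5c 07) = 5f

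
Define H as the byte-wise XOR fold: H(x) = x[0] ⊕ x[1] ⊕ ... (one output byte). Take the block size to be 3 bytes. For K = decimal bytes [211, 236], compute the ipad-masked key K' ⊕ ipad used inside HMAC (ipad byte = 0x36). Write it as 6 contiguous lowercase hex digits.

e5da36

Key decimal bytes [211, 236] = d3 ec is 2 bytes ≤ B = 3; zero-pad to 3 bytes: K' = d3 ec 00.
XOR each byte with 0x36: d3⊕36=e5, ec⊕36=da, 00⊕36=36.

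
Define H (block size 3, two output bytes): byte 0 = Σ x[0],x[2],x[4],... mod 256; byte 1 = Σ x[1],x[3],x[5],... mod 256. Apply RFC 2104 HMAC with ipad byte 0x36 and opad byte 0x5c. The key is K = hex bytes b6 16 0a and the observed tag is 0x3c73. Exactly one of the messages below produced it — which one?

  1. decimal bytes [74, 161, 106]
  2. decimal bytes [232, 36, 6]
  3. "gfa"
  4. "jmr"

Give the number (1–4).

4

Key hex bytes b6 16 0a is exactly B = 3 bytes: K' = b6 16 0a.
K' ⊕ ipad = 80 20 3c; K' ⊕ opad = ea 4a 56.
m1: inner = H(80 20 3c 4a a1 6a) = 5d d4; tag = H(ea 4a 56 5d d4) = 14a7
m2: inner = H(80 20 3c e8 24 06) = e0 0e; tag = H(ea 4a 56 e0 0e) = 4e2a
m3: inner = H(80 20 3c 67 66 61) = 22 e8; tag = H(ea 4a 56 22 e8) = 286c
m4: inner = H(80 20 3c 6a 6d 72) = 29 fc; tag = H(ea 4a 56 29 fc) = 3c73 ← matches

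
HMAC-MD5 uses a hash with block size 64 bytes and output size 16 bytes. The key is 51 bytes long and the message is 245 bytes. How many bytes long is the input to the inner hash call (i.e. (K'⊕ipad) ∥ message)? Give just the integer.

309

Key is 51 ≤ 64 bytes, zero-padded: |K'| = 64.
Inner input = (K'⊕ipad) ∥ m → 64 + 245 = 309 bytes.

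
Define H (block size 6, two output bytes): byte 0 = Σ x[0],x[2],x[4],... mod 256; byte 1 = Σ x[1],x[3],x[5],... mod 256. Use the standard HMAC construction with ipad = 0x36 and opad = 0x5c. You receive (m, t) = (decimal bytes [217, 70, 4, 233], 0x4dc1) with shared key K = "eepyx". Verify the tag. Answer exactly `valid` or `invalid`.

valid

Key "eepyx" = 65 65 70 79 78 is 5 bytes ≤ B = 6; zero-pad to 6 bytes: K' = 65 65 70 79 78 00.
K' ⊕ ipad = 53 53 46 4f 4e 36; K' ⊕ opad = 39 39 2c 25 24 5c.
Inner hash: even-index sum = 452 mod 256 = 196; odd-index sum = 519 mod 256 = 7 → c4 07.
Outer hash (recomputed tag): even-index sum = 333 mod 256 = 77; odd-index sum = 193 mod 256 = 193 → 4d c1.
Recomputed tag = 4dc1; claimed = 4dc1 → match.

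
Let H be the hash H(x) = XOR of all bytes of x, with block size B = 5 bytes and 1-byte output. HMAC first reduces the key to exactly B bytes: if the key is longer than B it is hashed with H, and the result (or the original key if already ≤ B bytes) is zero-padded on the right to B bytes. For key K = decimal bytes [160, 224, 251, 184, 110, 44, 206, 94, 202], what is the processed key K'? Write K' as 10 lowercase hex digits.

1b00000000

|K| = 9 > B = 5, so first hash the key.
H(K): XOR a0⊕e0⊕fb⊕b8⊕6e⊕2c⊕ce⊕5e⊕ca = 1b.
Zero-pad H(K) = 1b to 5 bytes: K' = 1b 00 00 00 00.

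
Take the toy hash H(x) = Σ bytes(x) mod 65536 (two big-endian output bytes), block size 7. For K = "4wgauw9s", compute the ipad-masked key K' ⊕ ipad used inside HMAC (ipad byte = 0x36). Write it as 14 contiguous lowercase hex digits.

353d3636363636

Key "4wgauw9s" = 34 77 67 61 75 77 39 73 is 8 bytes > B = 7, so hash it first: H(key) = 03 0b, then zero-pad to 7 bytes: K' = 03 0b 00 00 00 00 00.
XOR each byte with 0x36: 03⊕36=35, 0b⊕36=3d, 00⊕36=36, 00⊕36=36, 00⊕36=36, 00⊕36=36, 00⊕36=36.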